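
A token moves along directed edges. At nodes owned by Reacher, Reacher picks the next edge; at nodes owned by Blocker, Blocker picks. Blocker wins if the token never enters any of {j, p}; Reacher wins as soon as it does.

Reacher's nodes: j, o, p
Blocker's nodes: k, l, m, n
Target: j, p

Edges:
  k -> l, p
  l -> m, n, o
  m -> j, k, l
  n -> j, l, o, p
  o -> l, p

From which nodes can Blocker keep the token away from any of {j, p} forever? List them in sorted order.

A0 = {j, p}
A1: add {o} — o (Reacher) has o→p.
A2 = A1; e.g. k (Blocker) can still go to l. Fixed point.
Reacher's attractor = {j, o, p}; Blocker avoids the target exactly from the complement.

k, l, m, n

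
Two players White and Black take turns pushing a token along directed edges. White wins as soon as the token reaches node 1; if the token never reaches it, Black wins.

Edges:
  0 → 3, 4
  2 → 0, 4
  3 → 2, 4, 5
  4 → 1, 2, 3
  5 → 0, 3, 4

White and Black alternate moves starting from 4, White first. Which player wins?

White

Track states (vertex, player-to-move).
A0 = {(1,White), (1,Black)}
A1: add {(4,White)}.
(4,White) ∈ A1 ⇒ White forces the target.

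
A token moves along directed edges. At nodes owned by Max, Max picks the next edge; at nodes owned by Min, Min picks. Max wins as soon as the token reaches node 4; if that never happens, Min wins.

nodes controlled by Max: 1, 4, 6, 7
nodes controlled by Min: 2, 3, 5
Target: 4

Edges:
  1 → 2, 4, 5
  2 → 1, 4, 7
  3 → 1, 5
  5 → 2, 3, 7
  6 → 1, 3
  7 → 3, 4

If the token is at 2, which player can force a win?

Max

A0 = {4}
A1: add {1, 7} — 1 (Max) has 1→4; 7 (Max) has 7→4.
A2: add {2, 6} — 2 (Min): all of {1, 4, 7} already in; 6 (Max) has 6→1.
A3 = A2; e.g. 3 (Min) can still go to 5. Fixed point.
2 ∈ A2, so Max can force the target.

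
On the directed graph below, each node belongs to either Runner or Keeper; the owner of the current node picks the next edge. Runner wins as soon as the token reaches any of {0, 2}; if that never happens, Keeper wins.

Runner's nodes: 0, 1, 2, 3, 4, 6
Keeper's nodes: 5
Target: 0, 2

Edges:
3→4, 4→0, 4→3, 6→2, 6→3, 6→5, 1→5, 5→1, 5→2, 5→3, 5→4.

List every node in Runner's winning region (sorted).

A0 = {0, 2}
A1: add {4, 6} — 4 (Runner) has 4→0; 6 (Runner) has 6→2.
A2: add {3} — 3 (Runner) has 3→4.
A3 = A2; e.g. 1 (Runner) has no edge into A2. Fixed point.
Runner's winning region = {0, 2, 3, 4, 6}.

0, 2, 3, 4, 6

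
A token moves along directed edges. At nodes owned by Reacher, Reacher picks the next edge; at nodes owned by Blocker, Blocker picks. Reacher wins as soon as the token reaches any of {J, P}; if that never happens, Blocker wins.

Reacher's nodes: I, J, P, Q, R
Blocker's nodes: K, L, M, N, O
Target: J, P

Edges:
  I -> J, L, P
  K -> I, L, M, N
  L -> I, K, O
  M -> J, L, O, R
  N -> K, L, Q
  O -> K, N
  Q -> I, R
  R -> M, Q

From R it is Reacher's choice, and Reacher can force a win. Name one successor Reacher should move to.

Q

A0 = {J, P}
A1: add {I} — I (Reacher) has I→J.
A2: add {Q} — Q (Reacher) has Q→I.
A3: add {R} — R (Reacher) has R→Q.
A4 = A3; e.g. K (Blocker) can still go to L. Fixed point.
From R, successor Q is in the attractor (rank 2); the other successor M is not.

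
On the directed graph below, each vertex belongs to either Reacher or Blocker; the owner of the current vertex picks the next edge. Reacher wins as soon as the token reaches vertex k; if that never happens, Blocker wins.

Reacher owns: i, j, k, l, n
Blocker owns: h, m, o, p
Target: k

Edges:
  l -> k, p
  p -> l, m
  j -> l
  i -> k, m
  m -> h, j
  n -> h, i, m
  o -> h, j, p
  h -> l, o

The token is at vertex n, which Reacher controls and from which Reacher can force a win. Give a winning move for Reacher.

A0 = {k}
A1: add {i, l} — i (Reacher) has i→k; l (Reacher) has l→k.
A2: add {j, n} — j (Reacher) has j→l; n (Reacher) has n→i.
A3 = A2; e.g. h (Blocker) can still go to o. Fixed point.
From n, successor i is in the attractor (rank 1); the other successors h, m are not.

i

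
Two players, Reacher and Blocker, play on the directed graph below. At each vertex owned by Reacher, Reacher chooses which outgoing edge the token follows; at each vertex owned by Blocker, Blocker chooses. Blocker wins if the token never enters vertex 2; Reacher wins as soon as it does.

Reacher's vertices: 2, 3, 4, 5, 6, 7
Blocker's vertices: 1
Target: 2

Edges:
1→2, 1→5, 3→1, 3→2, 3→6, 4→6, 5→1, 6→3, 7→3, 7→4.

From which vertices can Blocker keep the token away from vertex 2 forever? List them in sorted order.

1, 5

A0 = {2}
A1: add {3} — 3 (Reacher) has 3→2.
A2: add {6, 7} — 6 (Reacher) has 6→3; 7 (Reacher) has 7→3.
A3: add {4} — 4 (Reacher) has 4→6.
A4 = A3; e.g. 1 (Blocker) can still go to 5. Fixed point.
Reacher's attractor = {2, 3, 4, 6, 7}; Blocker avoids the target exactly from the complement.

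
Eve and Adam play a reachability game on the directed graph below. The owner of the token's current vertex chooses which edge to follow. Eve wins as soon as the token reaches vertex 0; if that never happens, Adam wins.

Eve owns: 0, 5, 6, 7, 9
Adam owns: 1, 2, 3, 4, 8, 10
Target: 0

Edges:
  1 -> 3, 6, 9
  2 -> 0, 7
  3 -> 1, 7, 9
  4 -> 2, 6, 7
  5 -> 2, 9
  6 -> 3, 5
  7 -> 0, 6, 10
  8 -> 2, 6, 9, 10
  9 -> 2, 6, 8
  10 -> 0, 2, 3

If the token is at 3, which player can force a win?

Adam

A0 = {0}
A1: add {7} — 7 (Eve) has 7→0.
A2: add {2} — 2 (Adam): all of {0, 7} already in.
A3: add {5, 9} — 5 (Eve) has 5→2; 9 (Eve) has 9→2.
A4: add {6} — 6 (Eve) has 6→5.
A5: add {4} — 4 (Adam): all of {2, 6, 7} already in.
A6 = A5; e.g. 1 (Adam) can still go to 3. Fixed point.
3 never enters the attractor, so Adam can avoid the target forever.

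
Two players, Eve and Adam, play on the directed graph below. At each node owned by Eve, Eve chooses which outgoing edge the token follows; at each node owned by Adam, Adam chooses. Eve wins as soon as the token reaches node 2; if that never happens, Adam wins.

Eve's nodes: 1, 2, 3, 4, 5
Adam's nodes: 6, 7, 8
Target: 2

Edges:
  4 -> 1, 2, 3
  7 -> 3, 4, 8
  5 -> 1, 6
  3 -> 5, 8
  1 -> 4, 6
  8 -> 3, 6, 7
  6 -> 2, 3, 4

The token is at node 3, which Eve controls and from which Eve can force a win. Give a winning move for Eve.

A0 = {2}
A1: add {4} — 4 (Eve) has 4→2.
A2: add {1} — 1 (Eve) has 1→4.
A3: add {5} — 5 (Eve) has 5→1.
A4: add {3} — 3 (Eve) has 3→5.
A5: add {6} — 6 (Adam): all of {2, 3, 4} already in.
A6 = A5; e.g. 7 (Adam) can still go to 8. Fixed point.
From 3, successor 5 is in the attractor (rank 3); the other successor 8 is not.

5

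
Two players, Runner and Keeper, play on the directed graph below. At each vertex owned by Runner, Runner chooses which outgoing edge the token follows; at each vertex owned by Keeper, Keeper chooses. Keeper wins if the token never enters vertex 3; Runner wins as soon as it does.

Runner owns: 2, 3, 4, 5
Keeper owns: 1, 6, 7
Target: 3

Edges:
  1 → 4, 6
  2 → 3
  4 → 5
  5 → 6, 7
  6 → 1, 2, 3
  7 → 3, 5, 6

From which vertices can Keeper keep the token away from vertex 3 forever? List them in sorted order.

1, 4, 5, 6, 7

A0 = {3}
A1: add {2} — 2 (Runner) has 2→3.
A2 = A1; e.g. 1 (Keeper) can still go to 4. Fixed point.
Runner's attractor = {2, 3}; Keeper avoids the target exactly from the complement.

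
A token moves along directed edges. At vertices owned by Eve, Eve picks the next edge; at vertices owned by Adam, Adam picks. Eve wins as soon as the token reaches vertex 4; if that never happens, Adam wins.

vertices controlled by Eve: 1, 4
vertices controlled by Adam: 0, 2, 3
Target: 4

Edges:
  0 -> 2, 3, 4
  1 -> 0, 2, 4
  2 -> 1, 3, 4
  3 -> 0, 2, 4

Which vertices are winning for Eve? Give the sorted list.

1, 4

A0 = {4}
A1: add {1} — 1 (Eve) has 1→4.
A2 = A1; e.g. 0 (Adam) can still go to 2. Fixed point.
Eve's winning region = {1, 4}.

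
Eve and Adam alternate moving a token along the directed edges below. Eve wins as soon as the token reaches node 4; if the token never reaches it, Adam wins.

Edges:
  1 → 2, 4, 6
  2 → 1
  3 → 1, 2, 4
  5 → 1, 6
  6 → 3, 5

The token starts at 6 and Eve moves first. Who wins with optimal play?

Adam

Track states (vertex, player-to-move).
A0 = {(4,Eve), (4,Adam)}
A1: add {(1,Eve), (3,Eve)}.
A2: add {(2,Adam)}.
A3 = A2; e.g. (1,Adam) stays out. (6,Eve) never enters ⇒ Adam avoids the target.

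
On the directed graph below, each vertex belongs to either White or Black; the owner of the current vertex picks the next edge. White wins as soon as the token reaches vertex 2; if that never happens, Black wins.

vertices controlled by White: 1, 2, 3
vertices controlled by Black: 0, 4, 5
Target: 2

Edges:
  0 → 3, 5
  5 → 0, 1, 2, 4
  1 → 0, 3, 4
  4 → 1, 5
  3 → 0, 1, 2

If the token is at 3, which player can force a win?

A0 = {2}
A1: add {3} — 3 (White) has 3→2.
3 ∈ A1, so White can force the target.

White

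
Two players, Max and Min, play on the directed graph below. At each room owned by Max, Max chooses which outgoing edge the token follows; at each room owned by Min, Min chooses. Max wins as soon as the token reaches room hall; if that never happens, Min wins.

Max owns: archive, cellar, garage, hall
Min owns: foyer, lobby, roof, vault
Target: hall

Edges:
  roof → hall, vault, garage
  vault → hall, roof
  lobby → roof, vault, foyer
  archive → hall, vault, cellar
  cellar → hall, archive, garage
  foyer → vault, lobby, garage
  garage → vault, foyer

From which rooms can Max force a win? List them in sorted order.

A0 = {hall}
A1: add {archive, cellar} — archive (Max) has archive→hall; cellar (Max) has cellar→hall.
A2 = A1; e.g. roof (Min) can still go to vault. Fixed point.
Max's winning region = {archive, cellar, hall}.

archive, cellar, hall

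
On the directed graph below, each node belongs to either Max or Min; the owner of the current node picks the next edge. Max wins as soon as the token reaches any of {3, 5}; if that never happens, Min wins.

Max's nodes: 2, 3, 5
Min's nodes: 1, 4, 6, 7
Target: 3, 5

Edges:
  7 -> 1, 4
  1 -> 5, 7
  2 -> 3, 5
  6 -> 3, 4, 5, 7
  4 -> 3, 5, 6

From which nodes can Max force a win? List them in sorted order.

A0 = {3, 5}
A1: add {2} — 2 (Max) has 2→3.
A2 = A1; e.g. 1 (Min) can still go to 7. Fixed point.
Max's winning region = {2, 3, 5}.

2, 3, 5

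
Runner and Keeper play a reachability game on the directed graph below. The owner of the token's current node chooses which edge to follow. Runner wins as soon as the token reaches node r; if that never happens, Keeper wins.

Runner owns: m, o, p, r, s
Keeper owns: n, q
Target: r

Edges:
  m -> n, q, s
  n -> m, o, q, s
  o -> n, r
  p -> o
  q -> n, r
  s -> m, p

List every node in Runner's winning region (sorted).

A0 = {r}
A1: add {o} — o (Runner) has o→r.
A2: add {p} — p (Runner) has p→o.
A3: add {s} — s (Runner) has s→p.
A4: add {m} — m (Runner) has m→s.
A5 = A4; e.g. n (Keeper) can still go to q. Fixed point.
Runner's winning region = {m, o, p, r, s}.

m, o, p, r, s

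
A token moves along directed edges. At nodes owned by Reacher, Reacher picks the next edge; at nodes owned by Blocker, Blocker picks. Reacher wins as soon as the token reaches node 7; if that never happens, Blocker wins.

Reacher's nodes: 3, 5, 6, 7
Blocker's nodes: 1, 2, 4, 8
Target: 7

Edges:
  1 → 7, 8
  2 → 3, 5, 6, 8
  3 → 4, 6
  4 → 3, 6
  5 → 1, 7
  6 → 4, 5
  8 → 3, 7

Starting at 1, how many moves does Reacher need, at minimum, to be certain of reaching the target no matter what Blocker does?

A0 = {7}
A1: add {5} — 5 (Reacher) has 5→7.
A2: add {6} — 6 (Reacher) has 6→5.
A3: add {3} — 3 (Reacher) has 3→6.
A4: add {4, 8} — 4 (Blocker): all of {3, 6} already in; 8 (Blocker): all of {3, 7} already in.
A5: add {1, 2} — 1 (Blocker): all of {7, 8} already in; 2 (Blocker): all of {3, 5, 6, 8} already in.
A5 = all vertices. Fixed point.
1 enters the attractor at level 5, so Reacher can force the target in 5 moves from there.

5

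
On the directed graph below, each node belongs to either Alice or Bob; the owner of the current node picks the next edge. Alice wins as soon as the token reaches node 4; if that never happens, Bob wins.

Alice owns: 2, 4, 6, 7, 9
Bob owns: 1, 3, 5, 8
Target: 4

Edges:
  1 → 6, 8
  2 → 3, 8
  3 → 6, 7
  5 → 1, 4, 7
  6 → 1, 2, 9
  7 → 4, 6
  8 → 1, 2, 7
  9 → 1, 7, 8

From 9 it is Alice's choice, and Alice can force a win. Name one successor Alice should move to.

A0 = {4}
A1: add {7} — 7 (Alice) has 7→4.
A2: add {9} — 9 (Alice) has 9→7.
A3: add {6} — 6 (Alice) has 6→9.
A4: add {3} — 3 (Bob): all of {6, 7} already in.
A5: add {2} — 2 (Alice) has 2→3.
A6 = A5; e.g. 1 (Bob) can still go to 8. Fixed point.
From 9, successor 7 is in the attractor (rank 1); the other successors 1, 8 are not.

7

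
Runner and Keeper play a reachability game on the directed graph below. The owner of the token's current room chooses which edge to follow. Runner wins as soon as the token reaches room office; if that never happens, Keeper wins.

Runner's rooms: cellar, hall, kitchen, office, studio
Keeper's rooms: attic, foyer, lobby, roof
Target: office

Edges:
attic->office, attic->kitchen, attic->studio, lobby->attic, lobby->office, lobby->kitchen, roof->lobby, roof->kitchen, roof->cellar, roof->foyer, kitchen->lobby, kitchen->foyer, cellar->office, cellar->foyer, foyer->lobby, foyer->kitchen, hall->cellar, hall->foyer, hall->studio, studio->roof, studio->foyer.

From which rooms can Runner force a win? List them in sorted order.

A0 = {office}
A1: add {cellar} — cellar (Runner) has cellar→office.
A2: add {hall} — hall (Runner) has hall→cellar.
A3 = A2; e.g. attic (Keeper) can still go to kitchen. Fixed point.
Runner's winning region = {cellar, hall, office}.

cellar, hall, office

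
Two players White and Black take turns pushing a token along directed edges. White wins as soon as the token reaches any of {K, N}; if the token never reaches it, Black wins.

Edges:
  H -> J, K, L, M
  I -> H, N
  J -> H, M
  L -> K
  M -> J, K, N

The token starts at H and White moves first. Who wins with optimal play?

White

Track states (vertex, player-to-move).
A0 = {(K,White), (K,Black), (N,White), (N,Black)}
A1: add {(H,White), (I,White), (L,White), (L,Black), (M,White)}.
(H,White) ∈ A1 ⇒ White forces the target.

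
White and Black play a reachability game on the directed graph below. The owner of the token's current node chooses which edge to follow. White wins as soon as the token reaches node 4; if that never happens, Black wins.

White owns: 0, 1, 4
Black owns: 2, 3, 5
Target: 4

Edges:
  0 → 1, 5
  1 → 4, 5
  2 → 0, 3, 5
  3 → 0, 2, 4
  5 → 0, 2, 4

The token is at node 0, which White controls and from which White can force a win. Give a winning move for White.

1

A0 = {4}
A1: add {1} — 1 (White) has 1→4.
A2: add {0} — 0 (White) has 0→1.
A3 = A2; e.g. 2 (Black) can still go to 3. Fixed point.
From 0, successor 1 is in the attractor (rank 1); the other successor 5 is not.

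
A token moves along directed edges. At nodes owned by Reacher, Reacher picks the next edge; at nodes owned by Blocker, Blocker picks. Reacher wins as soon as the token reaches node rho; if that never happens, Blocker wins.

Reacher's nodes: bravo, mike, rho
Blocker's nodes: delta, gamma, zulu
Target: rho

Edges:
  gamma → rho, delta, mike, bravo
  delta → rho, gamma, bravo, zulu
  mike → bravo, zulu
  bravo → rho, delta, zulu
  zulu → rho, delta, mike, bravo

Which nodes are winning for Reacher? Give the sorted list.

A0 = {rho}
A1: add {bravo} — bravo (Reacher) has bravo→rho.
A2: add {mike} — mike (Reacher) has mike→bravo.
A3 = A2; e.g. gamma (Blocker) can still go to delta. Fixed point.
Reacher's winning region = {bravo, mike, rho}.

bravo, mike, rho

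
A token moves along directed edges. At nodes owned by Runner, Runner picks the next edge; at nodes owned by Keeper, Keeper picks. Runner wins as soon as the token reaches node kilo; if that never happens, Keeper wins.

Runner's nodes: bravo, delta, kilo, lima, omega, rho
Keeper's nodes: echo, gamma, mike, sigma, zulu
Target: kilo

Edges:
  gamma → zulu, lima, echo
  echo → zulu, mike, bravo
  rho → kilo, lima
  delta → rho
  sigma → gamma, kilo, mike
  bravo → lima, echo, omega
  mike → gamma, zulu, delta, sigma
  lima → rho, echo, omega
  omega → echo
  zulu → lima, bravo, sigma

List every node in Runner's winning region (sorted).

A0 = {kilo}
A1: add {rho} — rho (Runner) has rho→kilo.
A2: add {delta, lima} — delta (Runner) has delta→rho; lima (Runner) has lima→rho.
A3: add {bravo} — bravo (Runner) has bravo→lima.
A4 = A3; e.g. gamma (Keeper) can still go to zulu. Fixed point.
Runner's winning region = {bravo, delta, kilo, lima, rho}.

bravo, delta, kilo, lima, rho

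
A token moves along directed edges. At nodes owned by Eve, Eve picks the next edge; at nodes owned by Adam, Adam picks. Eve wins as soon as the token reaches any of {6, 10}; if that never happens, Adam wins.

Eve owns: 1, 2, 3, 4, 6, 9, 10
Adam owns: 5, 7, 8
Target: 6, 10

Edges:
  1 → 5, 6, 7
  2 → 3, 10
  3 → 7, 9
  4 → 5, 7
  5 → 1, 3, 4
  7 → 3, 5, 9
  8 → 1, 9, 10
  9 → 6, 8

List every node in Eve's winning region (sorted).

A0 = {6, 10}
A1: add {1, 2, 9} — 1 (Eve) has 1→6; 2 (Eve) has 2→10; 9 (Eve) has 9→6.
A2: add {3, 8} — 3 (Eve) has 3→9; 8 (Adam): all of {1, 9, 10} already in.
A3 = A2; e.g. 4 (Eve) has no edge into A2. Fixed point.
Eve's winning region = {1, 2, 3, 6, 8, 9, 10}.

1, 2, 3, 6, 8, 9, 10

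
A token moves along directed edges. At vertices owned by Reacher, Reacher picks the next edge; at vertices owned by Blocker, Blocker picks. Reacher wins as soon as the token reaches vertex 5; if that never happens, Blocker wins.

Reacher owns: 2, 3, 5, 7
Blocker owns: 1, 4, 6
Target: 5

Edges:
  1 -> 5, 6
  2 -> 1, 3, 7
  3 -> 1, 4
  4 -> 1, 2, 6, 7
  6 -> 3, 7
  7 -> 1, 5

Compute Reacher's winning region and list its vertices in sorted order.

A0 = {5}
A1: add {7} — 7 (Reacher) has 7→5.
A2: add {2} — 2 (Reacher) has 2→7.
A3 = A2; e.g. 1 (Blocker) can still go to 6. Fixed point.
Reacher's winning region = {2, 5, 7}.

2, 5, 7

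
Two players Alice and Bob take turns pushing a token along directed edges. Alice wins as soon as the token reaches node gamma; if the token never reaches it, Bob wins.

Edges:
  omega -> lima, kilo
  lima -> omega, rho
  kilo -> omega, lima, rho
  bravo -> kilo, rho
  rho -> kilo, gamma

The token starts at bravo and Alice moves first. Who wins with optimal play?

Track states (vertex, player-to-move).
A0 = {(gamma,Alice), (gamma,Bob)}
A1: add {(rho,Alice)}.
A2 = A1; e.g. (omega,Alice) stays out. (bravo,Alice) never enters ⇒ Bob avoids the target.

Bob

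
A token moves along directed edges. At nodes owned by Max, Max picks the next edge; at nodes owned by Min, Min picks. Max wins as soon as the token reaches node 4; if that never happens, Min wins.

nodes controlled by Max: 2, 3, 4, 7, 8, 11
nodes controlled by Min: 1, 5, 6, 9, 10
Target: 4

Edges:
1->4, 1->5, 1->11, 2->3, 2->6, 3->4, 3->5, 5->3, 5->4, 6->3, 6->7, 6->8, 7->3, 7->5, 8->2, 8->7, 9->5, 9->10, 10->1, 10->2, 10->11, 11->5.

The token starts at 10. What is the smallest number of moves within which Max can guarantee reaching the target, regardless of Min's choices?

A0 = {4}
A1: add {3} — 3 (Max) has 3→4.
A2: add {2, 5, 7} — 2 (Max) has 2→3; 5 (Min): all of {3, 4} already in; 7 (Max) has 7→3.
A3: add {8, 11} — 8 (Max) has 8→2; 11 (Max) has 11→5.
A4: add {1, 6} — 1 (Min): all of {4, 5, 11} already in; 6 (Min): all of {3, 7, 8} already in.
A5: add {10} — 10 (Min): all of {1, 2, 11} already in.
10 enters the attractor at level 5, so Max can force the target in 5 moves from there.

5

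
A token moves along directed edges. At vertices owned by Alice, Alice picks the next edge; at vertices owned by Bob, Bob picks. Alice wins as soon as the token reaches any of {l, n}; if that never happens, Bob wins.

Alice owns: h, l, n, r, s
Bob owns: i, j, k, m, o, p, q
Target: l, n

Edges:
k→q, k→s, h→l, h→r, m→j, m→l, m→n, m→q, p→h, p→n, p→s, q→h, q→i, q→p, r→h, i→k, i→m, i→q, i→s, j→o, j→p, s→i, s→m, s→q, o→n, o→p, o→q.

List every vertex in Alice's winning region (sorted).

h, l, n, r

A0 = {l, n}
A1: add {h} — h (Alice) has h→l.
A2: add {r} — r (Alice) has r→h.
A3 = A2; e.g. i (Bob) can still go to k. Fixed point.
Alice's winning region = {h, l, n, r}.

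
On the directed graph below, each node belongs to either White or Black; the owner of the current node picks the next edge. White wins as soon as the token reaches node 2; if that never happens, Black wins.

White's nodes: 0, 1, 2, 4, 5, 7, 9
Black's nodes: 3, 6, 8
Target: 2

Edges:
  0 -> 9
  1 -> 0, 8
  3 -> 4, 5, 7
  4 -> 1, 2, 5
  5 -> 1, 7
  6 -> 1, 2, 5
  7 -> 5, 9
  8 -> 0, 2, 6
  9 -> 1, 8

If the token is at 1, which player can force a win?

A0 = {2}
A1: add {4} — 4 (White) has 4→2.
A2 = A1; e.g. 0 (White) has no edge into A1. Fixed point.
1 never enters the attractor, so Black can avoid the target forever.

Black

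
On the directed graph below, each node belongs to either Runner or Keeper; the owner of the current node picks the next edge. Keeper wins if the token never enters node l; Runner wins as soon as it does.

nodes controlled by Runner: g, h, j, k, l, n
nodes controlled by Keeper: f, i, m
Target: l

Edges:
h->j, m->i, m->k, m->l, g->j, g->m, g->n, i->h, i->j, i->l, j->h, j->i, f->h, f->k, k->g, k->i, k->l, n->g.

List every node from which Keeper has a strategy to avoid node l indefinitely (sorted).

A0 = {l}
A1: add {k} — k (Runner) has k→l.
A2 = A1; e.g. f (Keeper) can still go to h. Fixed point.
Runner's attractor = {k, l}; Keeper avoids the target exactly from the complement.

f, g, h, i, j, m, n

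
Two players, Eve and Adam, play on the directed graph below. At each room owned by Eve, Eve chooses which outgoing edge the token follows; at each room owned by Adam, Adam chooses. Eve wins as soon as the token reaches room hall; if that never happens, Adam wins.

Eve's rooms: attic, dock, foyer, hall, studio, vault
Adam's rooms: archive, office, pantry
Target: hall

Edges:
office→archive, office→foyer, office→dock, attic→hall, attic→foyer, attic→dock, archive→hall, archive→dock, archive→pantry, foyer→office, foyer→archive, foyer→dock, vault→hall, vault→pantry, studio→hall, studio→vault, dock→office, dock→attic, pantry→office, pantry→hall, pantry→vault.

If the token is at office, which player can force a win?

Adam

A0 = {hall}
A1: add {attic, studio, vault} — attic (Eve) has attic→hall; vault (Eve) has vault→hall; studio (Eve) has studio→hall.
A2: add {dock} — dock (Eve) has dock→attic.
A3: add {foyer} — foyer (Eve) has foyer→dock.
A4 = A3; e.g. office (Adam) can still go to archive. Fixed point.
office never enters the attractor, so Adam can avoid the target forever.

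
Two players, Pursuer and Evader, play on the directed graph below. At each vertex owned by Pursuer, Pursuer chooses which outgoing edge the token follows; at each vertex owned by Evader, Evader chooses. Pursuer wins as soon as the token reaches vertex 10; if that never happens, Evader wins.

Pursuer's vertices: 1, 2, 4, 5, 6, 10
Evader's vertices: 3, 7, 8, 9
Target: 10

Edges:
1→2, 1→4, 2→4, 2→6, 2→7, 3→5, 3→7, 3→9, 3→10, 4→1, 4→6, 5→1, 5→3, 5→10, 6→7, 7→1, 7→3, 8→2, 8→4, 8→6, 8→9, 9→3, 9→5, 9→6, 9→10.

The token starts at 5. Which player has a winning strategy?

Pursuer

A0 = {10}
A1: add {5} — 5 (Pursuer) has 5→10.
A2 = A1; e.g. 1 (Pursuer) has no edge into A1. Fixed point.
5 ∈ A1, so Pursuer can force the target.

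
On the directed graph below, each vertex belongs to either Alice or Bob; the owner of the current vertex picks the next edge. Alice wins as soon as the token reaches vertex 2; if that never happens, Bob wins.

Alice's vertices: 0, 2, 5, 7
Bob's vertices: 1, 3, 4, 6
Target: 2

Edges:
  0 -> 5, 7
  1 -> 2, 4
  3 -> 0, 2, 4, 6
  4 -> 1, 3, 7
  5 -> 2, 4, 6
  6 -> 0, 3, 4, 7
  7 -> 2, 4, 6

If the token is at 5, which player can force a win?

Alice

A0 = {2}
A1: add {5, 7} — 5 (Alice) has 5→2; 7 (Alice) has 7→2.
5 ∈ A1, so Alice can force the target.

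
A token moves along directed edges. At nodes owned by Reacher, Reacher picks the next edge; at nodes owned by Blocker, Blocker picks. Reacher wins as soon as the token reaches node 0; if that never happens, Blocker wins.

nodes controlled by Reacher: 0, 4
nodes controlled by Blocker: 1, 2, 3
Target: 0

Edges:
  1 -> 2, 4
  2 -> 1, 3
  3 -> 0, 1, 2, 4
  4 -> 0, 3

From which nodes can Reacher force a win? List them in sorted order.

0, 4

A0 = {0}
A1: add {4} — 4 (Reacher) has 4→0.
A2 = A1; e.g. 1 (Blocker) can still go to 2. Fixed point.
Reacher's winning region = {0, 4}.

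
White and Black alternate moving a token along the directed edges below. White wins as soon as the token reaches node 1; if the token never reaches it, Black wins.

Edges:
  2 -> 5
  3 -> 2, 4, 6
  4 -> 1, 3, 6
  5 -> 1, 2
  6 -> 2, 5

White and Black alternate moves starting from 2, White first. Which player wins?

Track states (vertex, player-to-move).
A0 = {(1,White), (1,Black)}
A1: add {(4,White), (5,White)}.
A2: add {(2,Black)}.
A3: add {(3,White), (6,White)}.
A4: add {(4,Black)}.
A5 = A4; e.g. (2,White) stays out. (2,White) never enters ⇒ Black avoids the target.

Black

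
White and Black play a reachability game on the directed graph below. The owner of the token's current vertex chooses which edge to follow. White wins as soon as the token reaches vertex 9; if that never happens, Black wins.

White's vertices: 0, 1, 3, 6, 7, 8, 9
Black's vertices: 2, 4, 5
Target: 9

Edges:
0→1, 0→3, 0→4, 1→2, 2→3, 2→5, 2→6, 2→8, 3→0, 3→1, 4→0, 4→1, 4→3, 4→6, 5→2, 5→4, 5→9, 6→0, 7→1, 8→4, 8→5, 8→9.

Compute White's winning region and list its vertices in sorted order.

8, 9

A0 = {9}
A1: add {8} — 8 (White) has 8→9.
A2 = A1; e.g. 0 (White) has no edge into A1. Fixed point.
White's winning region = {8, 9}.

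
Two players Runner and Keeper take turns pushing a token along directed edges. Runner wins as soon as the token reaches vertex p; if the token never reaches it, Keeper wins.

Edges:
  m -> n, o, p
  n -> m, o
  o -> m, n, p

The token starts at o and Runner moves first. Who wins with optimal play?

Runner

Track states (vertex, player-to-move).
A0 = {(p,Runner), (p,Keeper)}
A1: add {(m,Runner), (o,Runner)}.
(o,Runner) ∈ A1 ⇒ Runner forces the target.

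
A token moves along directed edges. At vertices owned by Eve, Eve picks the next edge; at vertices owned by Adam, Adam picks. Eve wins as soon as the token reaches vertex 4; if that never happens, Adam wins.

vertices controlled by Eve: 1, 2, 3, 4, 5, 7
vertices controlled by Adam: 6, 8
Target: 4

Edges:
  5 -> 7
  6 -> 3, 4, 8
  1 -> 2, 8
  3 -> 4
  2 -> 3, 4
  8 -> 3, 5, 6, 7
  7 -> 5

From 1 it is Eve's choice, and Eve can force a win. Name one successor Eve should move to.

A0 = {4}
A1: add {2, 3} — 2 (Eve) has 2→4; 3 (Eve) has 3→4.
A2: add {1} — 1 (Eve) has 1→2.
A3 = A2; e.g. 5 (Eve) has no edge into A2. Fixed point.
From 1, successor 2 is in the attractor (rank 1); the other successor 8 is not.

2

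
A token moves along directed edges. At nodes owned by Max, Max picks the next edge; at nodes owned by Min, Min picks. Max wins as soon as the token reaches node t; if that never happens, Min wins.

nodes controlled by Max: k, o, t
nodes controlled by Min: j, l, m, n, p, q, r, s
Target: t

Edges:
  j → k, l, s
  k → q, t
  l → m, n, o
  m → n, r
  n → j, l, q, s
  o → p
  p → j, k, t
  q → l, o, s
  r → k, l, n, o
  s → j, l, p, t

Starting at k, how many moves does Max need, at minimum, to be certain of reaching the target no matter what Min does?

A0 = {t}
A1: add {k} — k (Max) has k→t.
A2 = A1; e.g. j (Min) can still go to l. Fixed point.
k enters the attractor at level 1, so Max can force the target in 1 move from there.

1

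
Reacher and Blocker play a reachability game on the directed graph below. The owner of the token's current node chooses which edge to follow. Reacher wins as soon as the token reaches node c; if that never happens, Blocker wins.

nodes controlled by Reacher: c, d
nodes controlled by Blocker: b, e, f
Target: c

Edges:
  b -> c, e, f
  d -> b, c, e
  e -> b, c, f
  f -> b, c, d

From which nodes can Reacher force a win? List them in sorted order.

A0 = {c}
A1: add {d} — d (Reacher) has d→c.
A2 = A1; e.g. b (Blocker) can still go to e. Fixed point.
Reacher's winning region = {c, d}.

c, d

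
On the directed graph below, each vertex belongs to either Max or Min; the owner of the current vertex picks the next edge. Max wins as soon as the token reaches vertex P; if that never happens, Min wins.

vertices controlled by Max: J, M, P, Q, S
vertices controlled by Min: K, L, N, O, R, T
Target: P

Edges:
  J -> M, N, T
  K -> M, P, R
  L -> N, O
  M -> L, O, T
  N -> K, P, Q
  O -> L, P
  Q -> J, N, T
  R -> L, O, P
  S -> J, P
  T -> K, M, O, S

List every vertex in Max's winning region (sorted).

P, S

A0 = {P}
A1: add {S} — S (Max) has S→P.
A2 = A1; e.g. J (Max) has no edge into A1. Fixed point.
Max's winning region = {P, S}.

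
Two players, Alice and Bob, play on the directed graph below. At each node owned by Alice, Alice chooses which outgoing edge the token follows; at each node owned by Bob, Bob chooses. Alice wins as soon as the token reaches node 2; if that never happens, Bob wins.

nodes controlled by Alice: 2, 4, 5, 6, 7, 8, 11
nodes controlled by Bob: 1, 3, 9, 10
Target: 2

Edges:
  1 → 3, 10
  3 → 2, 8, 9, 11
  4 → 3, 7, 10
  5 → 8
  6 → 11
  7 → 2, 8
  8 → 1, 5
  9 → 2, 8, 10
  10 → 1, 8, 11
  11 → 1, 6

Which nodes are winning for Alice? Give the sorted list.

A0 = {2}
A1: add {7} — 7 (Alice) has 7→2.
A2: add {4} — 4 (Alice) has 4→7.
A3 = A2; e.g. 1 (Bob) can still go to 3. Fixed point.
Alice's winning region = {2, 4, 7}.

2, 4, 7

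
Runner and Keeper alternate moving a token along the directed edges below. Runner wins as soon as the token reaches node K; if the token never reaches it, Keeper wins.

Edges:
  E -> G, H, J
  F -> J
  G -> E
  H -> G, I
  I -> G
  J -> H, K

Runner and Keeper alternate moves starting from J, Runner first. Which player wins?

Runner

Track states (vertex, player-to-move).
A0 = {(K,Runner), (K,Keeper)}
A1: add {(J,Runner)}.
(J,Runner) ∈ A1 ⇒ Runner forces the target.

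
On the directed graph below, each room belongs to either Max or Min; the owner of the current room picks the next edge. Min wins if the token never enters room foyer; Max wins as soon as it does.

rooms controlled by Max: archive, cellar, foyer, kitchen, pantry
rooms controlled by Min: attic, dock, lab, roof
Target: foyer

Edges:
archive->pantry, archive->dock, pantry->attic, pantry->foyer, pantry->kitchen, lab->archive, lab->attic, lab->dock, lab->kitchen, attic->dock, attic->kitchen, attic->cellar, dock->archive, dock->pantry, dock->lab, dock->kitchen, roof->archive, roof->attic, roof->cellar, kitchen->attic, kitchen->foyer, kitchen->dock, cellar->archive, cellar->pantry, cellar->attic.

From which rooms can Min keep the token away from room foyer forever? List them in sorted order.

attic, dock, lab, roof

A0 = {foyer}
A1: add {kitchen, pantry} — pantry (Max) has pantry→foyer; kitchen (Max) has kitchen→foyer.
A2: add {archive, cellar} — archive (Max) has archive→pantry; cellar (Max) has cellar→pantry.
A3 = A2; e.g. lab (Min) can still go to attic. Fixed point.
Max's attractor = {archive, cellar, foyer, kitchen, pantry}; Min avoids the target exactly from the complement.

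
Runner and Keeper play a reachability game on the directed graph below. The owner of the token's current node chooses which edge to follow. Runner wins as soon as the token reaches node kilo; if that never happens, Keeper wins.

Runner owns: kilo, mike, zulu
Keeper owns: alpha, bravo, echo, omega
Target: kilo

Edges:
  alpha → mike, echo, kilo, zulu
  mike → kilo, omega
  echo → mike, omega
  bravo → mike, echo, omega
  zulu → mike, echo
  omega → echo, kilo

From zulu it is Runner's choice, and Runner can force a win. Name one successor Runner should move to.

mike

A0 = {kilo}
A1: add {mike} — mike (Runner) has mike→kilo.
A2: add {zulu} — zulu (Runner) has zulu→mike.
A3 = A2; e.g. alpha (Keeper) can still go to echo. Fixed point.
From zulu, successor mike is in the attractor (rank 1); the other successor echo is not.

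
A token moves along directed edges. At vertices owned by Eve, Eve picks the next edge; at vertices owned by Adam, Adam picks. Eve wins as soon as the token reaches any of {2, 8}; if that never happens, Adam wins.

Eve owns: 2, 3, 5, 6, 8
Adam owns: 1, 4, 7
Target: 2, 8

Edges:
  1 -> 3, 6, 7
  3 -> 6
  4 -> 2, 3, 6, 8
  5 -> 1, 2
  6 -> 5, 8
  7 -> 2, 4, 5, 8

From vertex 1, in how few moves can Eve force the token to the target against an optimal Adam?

5

A0 = {2, 8}
A1: add {5, 6} — 5 (Eve) has 5→2; 6 (Eve) has 6→8.
A2: add {3} — 3 (Eve) has 3→6.
A3: add {4} — 4 (Adam): all of {2, 3, 6, 8} already in.
A4: add {7} — 7 (Adam): all of {2, 4, 5, 8} already in.
A5: add {1} — 1 (Adam): all of {3, 6, 7} already in.
A5 = all vertices. Fixed point.
1 enters the attractor at level 5, so Eve can force the target in 5 moves from there.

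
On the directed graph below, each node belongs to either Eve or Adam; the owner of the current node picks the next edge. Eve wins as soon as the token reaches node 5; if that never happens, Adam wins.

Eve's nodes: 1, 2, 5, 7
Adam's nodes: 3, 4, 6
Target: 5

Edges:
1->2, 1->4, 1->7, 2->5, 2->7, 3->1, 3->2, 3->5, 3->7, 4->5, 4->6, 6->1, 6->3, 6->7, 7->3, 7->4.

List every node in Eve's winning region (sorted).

A0 = {5}
A1: add {2} — 2 (Eve) has 2→5.
A2: add {1} — 1 (Eve) has 1→2.
A3 = A2; e.g. 3 (Adam) can still go to 7. Fixed point.
Eve's winning region = {1, 2, 5}.

1, 2, 5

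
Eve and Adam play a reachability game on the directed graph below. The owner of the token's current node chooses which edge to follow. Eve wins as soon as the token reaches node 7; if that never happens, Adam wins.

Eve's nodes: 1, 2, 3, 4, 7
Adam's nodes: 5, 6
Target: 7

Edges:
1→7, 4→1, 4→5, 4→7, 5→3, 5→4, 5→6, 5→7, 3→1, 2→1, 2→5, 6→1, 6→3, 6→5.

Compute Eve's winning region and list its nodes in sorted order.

A0 = {7}
A1: add {1, 4} — 1 (Eve) has 1→7; 4 (Eve) has 4→7.
A2: add {2, 3} — 2 (Eve) has 2→1; 3 (Eve) has 3→1.
A3 = A2; e.g. 5 (Adam) can still go to 6. Fixed point.
Eve's winning region = {1, 2, 3, 4, 7}.

1, 2, 3, 4, 7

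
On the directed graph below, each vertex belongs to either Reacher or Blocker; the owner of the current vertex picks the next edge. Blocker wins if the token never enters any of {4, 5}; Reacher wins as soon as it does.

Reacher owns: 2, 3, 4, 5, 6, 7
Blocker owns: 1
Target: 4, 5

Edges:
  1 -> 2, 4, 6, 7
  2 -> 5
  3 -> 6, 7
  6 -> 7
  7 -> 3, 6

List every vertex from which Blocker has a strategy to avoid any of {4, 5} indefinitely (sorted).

A0 = {4, 5}
A1: add {2} — 2 (Reacher) has 2→5.
A2 = A1; e.g. 1 (Blocker) can still go to 6. Fixed point.
Reacher's attractor = {2, 4, 5}; Blocker avoids the target exactly from the complement.

1, 3, 6, 7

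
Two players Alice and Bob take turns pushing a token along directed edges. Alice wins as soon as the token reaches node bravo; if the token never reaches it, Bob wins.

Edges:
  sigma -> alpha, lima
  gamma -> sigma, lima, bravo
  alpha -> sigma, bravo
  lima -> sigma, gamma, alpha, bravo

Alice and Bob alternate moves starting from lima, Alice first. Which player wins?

Track states (vertex, player-to-move).
A0 = {(bravo,Alice), (bravo,Bob)}
A1: add {(gamma,Alice), (alpha,Alice), (lima,Alice)}.
(lima,Alice) ∈ A1 ⇒ Alice forces the target.

Alice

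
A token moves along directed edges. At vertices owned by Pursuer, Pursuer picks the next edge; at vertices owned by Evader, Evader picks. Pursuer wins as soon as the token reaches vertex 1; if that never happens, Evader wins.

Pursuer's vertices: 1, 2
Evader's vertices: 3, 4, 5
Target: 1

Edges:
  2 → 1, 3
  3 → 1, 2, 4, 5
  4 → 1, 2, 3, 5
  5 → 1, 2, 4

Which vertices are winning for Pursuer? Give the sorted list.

1, 2

A0 = {1}
A1: add {2} — 2 (Pursuer) has 2→1.
A2 = A1; e.g. 3 (Evader) can still go to 4. Fixed point.
Pursuer's winning region = {1, 2}.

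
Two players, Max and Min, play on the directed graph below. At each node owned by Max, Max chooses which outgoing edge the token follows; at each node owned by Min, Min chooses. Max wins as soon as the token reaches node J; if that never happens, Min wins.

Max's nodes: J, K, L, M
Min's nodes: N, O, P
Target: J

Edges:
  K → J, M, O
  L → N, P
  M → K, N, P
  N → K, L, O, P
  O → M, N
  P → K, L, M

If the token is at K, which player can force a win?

A0 = {J}
A1: add {K} — K (Max) has K→J.
K ∈ A1, so Max can force the target.

Max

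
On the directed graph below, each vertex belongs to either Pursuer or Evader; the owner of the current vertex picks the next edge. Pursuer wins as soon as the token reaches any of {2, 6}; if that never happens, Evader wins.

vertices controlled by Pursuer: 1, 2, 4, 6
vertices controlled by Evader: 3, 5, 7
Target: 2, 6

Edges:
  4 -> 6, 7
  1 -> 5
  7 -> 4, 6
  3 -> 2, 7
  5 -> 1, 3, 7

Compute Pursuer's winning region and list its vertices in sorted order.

2, 3, 4, 6, 7

A0 = {2, 6}
A1: add {4} — 4 (Pursuer) has 4→6.
A2: add {7} — 7 (Evader): all of {4, 6} already in.
A3: add {3} — 3 (Evader): all of {2, 7} already in.
A4 = A3; e.g. 1 (Pursuer) has no edge into A3. Fixed point.
Pursuer's winning region = {2, 3, 4, 6, 7}.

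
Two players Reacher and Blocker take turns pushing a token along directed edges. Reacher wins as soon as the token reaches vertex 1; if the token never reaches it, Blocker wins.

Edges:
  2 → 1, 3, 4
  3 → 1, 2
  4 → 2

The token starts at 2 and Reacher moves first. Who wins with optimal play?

Track states (vertex, player-to-move).
A0 = {(1,Reacher), (1,Blocker)}
A1: add {(2,Reacher), (3,Reacher)}.
(2,Reacher) ∈ A1 ⇒ Reacher forces the target.

Reacher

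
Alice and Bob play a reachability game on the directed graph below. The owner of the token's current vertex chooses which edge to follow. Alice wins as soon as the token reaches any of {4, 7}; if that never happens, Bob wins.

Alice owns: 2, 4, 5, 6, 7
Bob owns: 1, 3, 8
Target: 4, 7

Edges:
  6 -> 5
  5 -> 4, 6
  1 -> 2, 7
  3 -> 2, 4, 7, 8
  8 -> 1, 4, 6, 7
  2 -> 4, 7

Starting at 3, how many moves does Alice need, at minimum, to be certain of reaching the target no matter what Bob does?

4

A0 = {4, 7}
A1: add {2, 5} — 2 (Alice) has 2→4; 5 (Alice) has 5→4.
A2: add {1, 6} — 1 (Bob): all of {2, 7} already in; 6 (Alice) has 6→5.
A3: add {8} — 8 (Bob): all of {1, 4, 6, 7} already in.
A4: add {3} — 3 (Bob): all of {2, 4, 7, 8} already in.
A4 = all vertices. Fixed point.
3 enters the attractor at level 4, so Alice can force the target in 4 moves from there.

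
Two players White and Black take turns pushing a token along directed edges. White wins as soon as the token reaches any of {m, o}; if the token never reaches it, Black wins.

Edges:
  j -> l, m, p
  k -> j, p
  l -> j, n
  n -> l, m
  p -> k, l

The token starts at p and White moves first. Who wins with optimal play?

Track states (vertex, player-to-move).
A0 = {(m,White), (m,Black), (o,White), (o,Black)}
A1: add {(j,White), (n,White)}.
A2: add {(l,Black)}.
A3: add {(p,White)}.
(p,White) ∈ A3 ⇒ White forces the target.

White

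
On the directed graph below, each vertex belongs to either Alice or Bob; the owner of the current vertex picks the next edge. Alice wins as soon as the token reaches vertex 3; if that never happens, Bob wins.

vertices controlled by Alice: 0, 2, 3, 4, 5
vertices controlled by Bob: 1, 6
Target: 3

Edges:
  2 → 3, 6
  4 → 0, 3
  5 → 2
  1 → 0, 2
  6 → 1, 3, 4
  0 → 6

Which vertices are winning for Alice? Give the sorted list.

2, 3, 4, 5

A0 = {3}
A1: add {2, 4} — 2 (Alice) has 2→3; 4 (Alice) has 4→3.
A2: add {5} — 5 (Alice) has 5→2.
A3 = A2; e.g. 0 (Alice) has no edge into A2. Fixed point.
Alice's winning region = {2, 3, 4, 5}.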